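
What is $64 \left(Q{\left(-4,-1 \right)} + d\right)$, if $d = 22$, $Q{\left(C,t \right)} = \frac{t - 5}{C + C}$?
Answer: $1456$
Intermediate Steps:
$Q{\left(C,t \right)} = \frac{-5 + t}{2 C}$
$64 \left(Q{\left(-4,-1 \right)} + d\right) = 64 \left(\frac{-5 - 1}{2 \left(-4\right)} + 22\right) = 64 \left(\frac{1}{2} \left(- \frac{1}{4}\right) \left(-6\right) + 22\right) = 64 \left(\frac{3}{4} + 22\right) = 64 \cdot \frac{91}{4} = 1456$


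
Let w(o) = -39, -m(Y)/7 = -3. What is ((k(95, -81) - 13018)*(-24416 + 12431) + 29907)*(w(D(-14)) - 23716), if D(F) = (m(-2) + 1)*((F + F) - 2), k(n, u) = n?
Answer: -3679936032810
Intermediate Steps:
m(Y) = 21 (m(Y) = -7*(-3) = 21)
D(F) = -44 + 44*F (D(F) = (21 + 1)*((F + F) - 2) = 22*(2*F - 2) = 22*(-2 + 2*F) = -44 + 44*F)
((k(95, -81) - 13018)*(-24416 + 12431) + 29907)*(w(D(-14)) - 23716) = ((95 - 13018)*(-24416 + 12431) + 29907)*(-39 - 23716) = (-12923*(-11985) + 29907)*(-23755) = (154882155 + 29907)*(-23755) = 154912062*(-23755) = -3679936032810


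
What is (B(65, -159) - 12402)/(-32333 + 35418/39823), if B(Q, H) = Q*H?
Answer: 905455551/1287561641 ≈ 0.70323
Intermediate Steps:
B(Q, H) = H*Q
(B(65, -159) - 12402)/(-32333 + 35418/39823) = (-159*65 - 12402)/(-32333 + 35418/39823) = (-10335 - 12402)/(-32333 + 35418*(1/39823)) = -22737/(-32333 + 35418/39823) = -22737/(-1287561641/39823) = -22737*(-39823/1287561641) = 905455551/1287561641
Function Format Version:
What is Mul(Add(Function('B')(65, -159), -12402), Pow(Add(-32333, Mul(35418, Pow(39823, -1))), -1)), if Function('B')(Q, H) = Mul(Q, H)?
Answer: Rational(905455551, 1287561641) ≈ 0.70323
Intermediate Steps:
Function('B')(Q, H) = Mul(H, Q)
Mul(Add(Function('B')(65, -159), -12402), Pow(Add(-32333, Mul(35418, Pow(39823, -1))), -1)) = Mul(Add(Mul(-159, 65), -12402), Pow(Add(-32333, Mul(35418, Pow(39823, -1))), -1)) = Mul(Add(-10335, -12402), Pow(Add(-32333, Mul(35418, Rational(1, 39823))), -1)) = Mul(-22737, Pow(Add(-32333, Rational(35418, 39823)), -1)) = Mul(-22737, Pow(Rational(-1287561641, 39823), -1)) = Mul(-22737, Rational(-39823, 1287561641)) = Rational(905455551, 1287561641)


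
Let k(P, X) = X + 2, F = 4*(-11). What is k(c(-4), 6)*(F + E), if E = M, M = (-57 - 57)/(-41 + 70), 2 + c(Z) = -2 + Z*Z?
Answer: -11120/29 ≈ -383.45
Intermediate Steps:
F = -44
c(Z) = -4 + Z**2 (c(Z) = -2 + (-2 + Z*Z) = -2 + (-2 + Z**2) = -4 + Z**2)
k(P, X) = 2 + X
M = -114/29 ≈ -3.9310
E = -114/29 ≈ -3.9310
k(c(-4), 6)*(F + E) = (2 + 6)*(-44 - 114/29) = 8*(-1390/29) = -11120/29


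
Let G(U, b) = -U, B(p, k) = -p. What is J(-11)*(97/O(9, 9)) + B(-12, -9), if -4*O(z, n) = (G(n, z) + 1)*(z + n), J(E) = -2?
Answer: 119/18 ≈ 6.6111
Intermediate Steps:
O(z, n) = -(1 - n)*(n + z)/4 (O(z, n) = -(-n + 1)*(z + n)/4 = -(1 - n)*(n + z)/4)
J(-11)*(97/O(9, 9)) + B(-12, -9) = -194/(-1/4*9 - 1/4*9 + (1/4)*9**2 + (1/4)*9*9) - 1*(-12) = -194/(-9/4 - 9/4 + (1/4)*81 + 81/4) + 12 = -194/(-9/4 - 9/4 + 81/4 + 81/4) + 12 = -194/36 + 12 = -2*97/36 + 12 = -97/18 + 12 = 119/18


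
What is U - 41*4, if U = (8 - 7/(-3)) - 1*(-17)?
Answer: -410/3 ≈ -136.67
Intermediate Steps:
U = 82/3 (U = (8 - ⅓*(-7)) + 17 = (8 + 7/3) + 17 = 31/3 + 17 = 82/3 ≈ 27.333)
U - 41*4 = 82/3 - 41*4 = 82/3 - 164 = -410/3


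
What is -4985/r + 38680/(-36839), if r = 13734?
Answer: -714873535/505946826 ≈ -1.4129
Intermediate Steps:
-4985/r + 38680/(-36839) = -4985/13734 + 38680/(-36839) = -4985*1/13734 + 38680*(-1/36839) = -4985/13734 - 38680/36839 = -714873535/505946826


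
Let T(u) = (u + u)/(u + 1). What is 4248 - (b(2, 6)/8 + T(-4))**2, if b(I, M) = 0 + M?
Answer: 610031/144 ≈ 4236.3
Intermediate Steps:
b(I, M) = M
T(u) = 2*u/(1 + u) (T(u) = (2*u)/(1 + u) = 2*u/(1 + u))
4248 - (b(2, 6)/8 + T(-4))**2 = 4248 - (6/8 + 2*(-4)/(1 - 4))**2 = 4248 - (6*(1/8) + 2*(-4)/(-3))**2 = 4248 - (3/4 + 2*(-4)*(-1/3))**2 = 4248 - (3/4 + 8/3)**2 = 4248 - (41/12)**2 = 4248 - 1*1681/144 = 4248 - 1681/144 = 610031/144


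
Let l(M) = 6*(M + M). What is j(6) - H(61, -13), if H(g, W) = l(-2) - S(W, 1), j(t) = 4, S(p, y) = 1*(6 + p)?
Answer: 21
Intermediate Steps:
l(M) = 12*M (l(M) = 6*(2*M) = 12*M)
S(p, y) = 6 + p
H(g, W) = -30 - W (H(g, W) = 12*(-2) - (6 + W) = -24 + (-6 - W) = -30 - W)
j(6) - H(61, -13) = 4 - (-30 - 1*(-13)) = 4 - (-30 + 13) = 4 - 1*(-17) = 4 + 17 = 21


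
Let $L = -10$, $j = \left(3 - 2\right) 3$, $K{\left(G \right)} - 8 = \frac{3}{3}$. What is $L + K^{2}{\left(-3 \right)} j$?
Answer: $233$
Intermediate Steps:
$K{\left(G \right)} = 9$ ($K{\left(G \right)} = 8 + \frac{3}{3} = 8 + 3 \cdot \frac{1}{3} = 8 + 1 = 9$)
$j = 3$ ($j = 1 \cdot 3 = 3$)
$L + K^{2}{\left(-3 \right)} j = -10 + 9^{2} \cdot 3 = -10 + 81 \cdot 3 = -10 + 243 = 233$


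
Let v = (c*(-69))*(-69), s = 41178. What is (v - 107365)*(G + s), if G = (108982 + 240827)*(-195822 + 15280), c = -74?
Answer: 29031107826728700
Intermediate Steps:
v = -352314 (v = -74*(-69)*(-69) = 5106*(-69) = -352314)
G = -63155216478 (G = 349809*(-180542) = -63155216478)
(v - 107365)*(G + s) = (-352314 - 107365)*(-63155216478 + 41178) = -459679*(-63155175300) = 29031107826728700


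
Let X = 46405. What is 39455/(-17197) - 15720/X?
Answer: -420249223/159605357 ≈ -2.6331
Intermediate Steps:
39455/(-17197) - 15720/X = 39455/(-17197) - 15720/46405 = 39455*(-1/17197) - 15720*1/46405 = -39455/17197 - 3144/9281 = -420249223/159605357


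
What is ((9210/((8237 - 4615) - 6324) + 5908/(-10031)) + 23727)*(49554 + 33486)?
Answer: 3813805436033280/1935983 ≈ 1.9700e+9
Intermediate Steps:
((9210/((8237 - 4615) - 6324) + 5908/(-10031)) + 23727)*(49554 + 33486) = ((9210/(3622 - 6324) + 5908*(-1/10031)) + 23727)*83040 = ((9210/(-2702) - 844/1433) + 23727)*83040 = ((9210*(-1/2702) - 844/1433) + 23727)*83040 = ((-4605/1351 - 844/1433) + 23727)*83040 = (-7739209/1935983 + 23727)*83040 = (45927329432/1935983)*83040 = 3813805436033280/1935983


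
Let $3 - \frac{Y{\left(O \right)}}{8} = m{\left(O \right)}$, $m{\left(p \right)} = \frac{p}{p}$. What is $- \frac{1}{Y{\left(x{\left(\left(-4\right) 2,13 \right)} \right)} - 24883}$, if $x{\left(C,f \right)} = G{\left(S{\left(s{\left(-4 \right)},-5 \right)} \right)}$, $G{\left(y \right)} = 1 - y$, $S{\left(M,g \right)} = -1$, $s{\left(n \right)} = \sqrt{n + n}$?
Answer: $\frac{1}{24867} \approx 4.0214 \cdot 10^{-5}$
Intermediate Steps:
$s{\left(n \right)} = \sqrt{2} \sqrt{n}$ ($s{\left(n \right)} = \sqrt{2 n} = \sqrt{2} \sqrt{n}$)
$x{\left(C,f \right)} = 2$ ($x{\left(C,f \right)} = 1 - -1 = 1 + 1 = 2$)
$m{\left(p \right)} = 1$
$Y{\left(O \right)} = 16$ ($Y{\left(O \right)} = 24 - 8 = 16$)
$- \frac{1}{Y{\left(x{\left(\left(-4\right) 2,13 \right)} \right)} - 24883} = - \frac{1}{16 - 24883} = - \frac{1}{-24867} = \left(-1\right) \left(- \frac{1}{24867}\right) = \frac{1}{24867}$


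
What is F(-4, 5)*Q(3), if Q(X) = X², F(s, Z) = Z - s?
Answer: 81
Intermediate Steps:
F(-4, 5)*Q(3) = (5 - 1*(-4))*3² = (5 + 4)*9 = 9*9 = 81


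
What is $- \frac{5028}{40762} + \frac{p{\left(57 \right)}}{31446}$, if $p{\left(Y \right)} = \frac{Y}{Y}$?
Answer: $- \frac{79034863}{640900926} \approx -0.12332$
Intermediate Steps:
$p{\left(Y \right)} = 1$
$- \frac{5028}{40762} + \frac{p{\left(57 \right)}}{31446} = - \frac{5028}{40762} + 1 \cdot \frac{1}{31446} = \left(-5028\right) \frac{1}{40762} + 1 \cdot \frac{1}{31446} = - \frac{2514}{20381} + \frac{1}{31446} = - \frac{79034863}{640900926}$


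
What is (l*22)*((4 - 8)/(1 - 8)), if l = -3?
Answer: -264/7 ≈ -37.714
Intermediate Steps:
(l*22)*((4 - 8)/(1 - 8)) = (-3*22)*((4 - 8)/(1 - 8)) = -(-264)/(-7) = -(-264)*(-1)/7 = -66*4/7 = -264/7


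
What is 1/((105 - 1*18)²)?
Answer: 1/7569 ≈ 0.00013212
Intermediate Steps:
1/((105 - 1*18)²) = 1/((105 - 18)²) = 1/(87²) = 1/7569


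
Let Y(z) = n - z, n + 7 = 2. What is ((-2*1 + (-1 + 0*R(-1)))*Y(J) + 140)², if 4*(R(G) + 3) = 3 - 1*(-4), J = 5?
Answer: 28900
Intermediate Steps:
n = -5 (n = -7 + 2 = -5)
Y(z) = -5 - z
R(G) = -5/4 (R(G) = -3 + (3 - 1*(-4))/4 = -3 + (3 + 4)/4 = -3 + (¼)*7 = -3 + 7/4 = -5/4)
((-2*1 + (-1 + 0*R(-1)))*Y(J) + 140)² = ((-2*1 + (-1 + 0*(-5/4)))*(-5 - 1*5) + 140)² = ((-2 + (-1 + 0))*(-5 - 5) + 140)² = ((-2 - 1)*(-10) + 140)² = (-3*(-10) + 140)² = (30 + 140)² = 170² = 28900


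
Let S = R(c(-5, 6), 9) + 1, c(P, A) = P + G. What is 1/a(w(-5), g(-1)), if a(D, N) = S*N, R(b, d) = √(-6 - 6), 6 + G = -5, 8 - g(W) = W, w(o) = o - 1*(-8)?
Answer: 1/117 - 2*I*√3/117 ≈ 0.008547 - 0.029608*I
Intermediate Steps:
w(o) = 8 + o (w(o) = o + 8 = 8 + o)
g(W) = 8 - W
G = -11 (G = -6 - 5 = -11)
c(P, A) = -11 + P (c(P, A) = P - 11 = -11 + P)
R(b, d) = 2*I*√3 (R(b, d) = √(-12) = 2*I*√3)
S = 1 + 2*I*√3 (S = 2*I*√3 + 1 = 1 + 2*I*√3 ≈ 1.0 + 3.4641*I)
a(D, N) = N*(1 + 2*I*√3) (a(D, N) = (1 + 2*I*√3)*N = N*(1 + 2*I*√3))
1/a(w(-5), g(-1)) = 1/((8 - 1*(-1))*(1 + 2*I*√3)) = 1/((8 + 1)*(1 + 2*I*√3)) = 1/(9*(1 + 2*I*√3)) = 1/(9 + 18*I*√3)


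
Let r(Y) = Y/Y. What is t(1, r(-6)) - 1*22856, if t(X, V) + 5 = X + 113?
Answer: -22747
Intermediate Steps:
r(Y) = 1
t(X, V) = 108 + X (t(X, V) = -5 + (X + 113) = -5 + (113 + X) = 108 + X)
t(1, r(-6)) - 1*22856 = (108 + 1) - 1*22856 = 109 - 22856 = -22747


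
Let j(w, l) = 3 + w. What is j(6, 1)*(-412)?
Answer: -3708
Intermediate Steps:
j(6, 1)*(-412) = (3 + 6)*(-412) = 9*(-412) = -3708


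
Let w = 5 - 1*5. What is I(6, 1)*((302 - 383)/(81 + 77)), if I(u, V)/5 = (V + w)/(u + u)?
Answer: -135/632 ≈ -0.21361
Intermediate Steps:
w = 0 (w = 5 - 5 = 0)
I(u, V) = 5*V/(2*u) (I(u, V) = 5*((V + 0)/(u + u)) = 5*(V/((2*u))) = 5*(V*(1/(2*u))) = 5*(V/(2*u)) = 5*V/(2*u))
I(6, 1)*((302 - 383)/(81 + 77)) = ((5/2)*1/6)*((302 - 383)/(81 + 77)) = ((5/2)*1*(⅙))*(-81/158) = 5*(-81*1/158)/12 = (5/12)*(-81/158) = -135/632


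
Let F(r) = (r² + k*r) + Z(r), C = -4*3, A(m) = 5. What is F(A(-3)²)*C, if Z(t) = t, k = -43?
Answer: 5100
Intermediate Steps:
C = -12
F(r) = r² - 42*r (F(r) = (r² - 43*r) + r = r² - 42*r)
F(A(-3)²)*C = (5²*(-42 + 5²))*(-12) = (25*(-42 + 25))*(-12) = (25*(-17))*(-12) = -425*(-12) = 5100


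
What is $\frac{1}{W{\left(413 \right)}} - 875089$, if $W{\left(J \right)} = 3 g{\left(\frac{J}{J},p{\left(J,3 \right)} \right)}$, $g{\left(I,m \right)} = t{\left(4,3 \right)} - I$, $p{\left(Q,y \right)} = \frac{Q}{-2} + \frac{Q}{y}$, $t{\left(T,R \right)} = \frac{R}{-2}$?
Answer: $- \frac{13126337}{15} \approx -8.7509 \cdot 10^{5}$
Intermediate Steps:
$t{\left(T,R \right)} = - \frac{R}{2}$ ($t{\left(T,R \right)} = R \left(- \frac{1}{2}\right) = - \frac{R}{2}$)
$p{\left(Q,y \right)} = - \frac{Q}{2} + \frac{Q}{y}$ ($p{\left(Q,y \right)} = Q \left(- \frac{1}{2}\right) + \frac{Q}{y} = - \frac{Q}{2} + \frac{Q}{y}$)
$g{\left(I,m \right)} = - \frac{3}{2} - I$ ($g{\left(I,m \right)} = \left(- \frac{1}{2}\right) 3 - I = - \frac{3}{2} - I$)
$W{\left(J \right)} = - \frac{15}{2}$ ($W{\left(J \right)} = 3 \left(- \frac{3}{2} - \frac{J}{J}\right) = 3 \left(- \frac{3}{2} - 1\right) = 3 \left(- \frac{5}{2}\right) = - \frac{15}{2}$)
$\frac{1}{W{\left(413 \right)}} - 875089 = \frac{1}{- \frac{15}{2}} - 875089 = - \frac{2}{15} - 875089 = - \frac{13126337}{15}$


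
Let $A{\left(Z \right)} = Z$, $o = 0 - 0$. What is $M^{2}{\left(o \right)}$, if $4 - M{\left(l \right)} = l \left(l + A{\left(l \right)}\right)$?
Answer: $16$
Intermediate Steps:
$o = 0$ ($o = 0 + 0 = 0$)
$M{\left(l \right)} = 4 - 2 l^{2}$ ($M{\left(l \right)} = 4 - l \left(l + l\right) = 4 - l 2 l = 4 - 2 l^{2}$)
$M^{2}{\left(o \right)} = \left(4 - 2 \cdot 0^{2}\right)^{2} = \left(4 - 0\right)^{2} = \left(4 + 0\right)^{2} = 4^{2} = 16$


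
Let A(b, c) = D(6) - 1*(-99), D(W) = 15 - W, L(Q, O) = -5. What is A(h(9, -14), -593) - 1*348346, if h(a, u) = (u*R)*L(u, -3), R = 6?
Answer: -348238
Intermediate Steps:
h(a, u) = -30*u (h(a, u) = (u*6)*(-5) = (6*u)*(-5) = -30*u)
A(b, c) = 108 (A(b, c) = (15 - 1*6) - 1*(-99) = (15 - 6) + 99 = 9 + 99 = 108)
A(h(9, -14), -593) - 1*348346 = 108 - 1*348346 = 108 - 348346 = -348238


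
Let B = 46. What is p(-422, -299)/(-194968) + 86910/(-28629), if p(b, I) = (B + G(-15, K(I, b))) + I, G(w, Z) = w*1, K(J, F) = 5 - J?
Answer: -1411416359/465144906 ≈ -3.0344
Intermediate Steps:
G(w, Z) = w
p(b, I) = 31 + I (p(b, I) = (46 - 15) + I = 31 + I)
p(-422, -299)/(-194968) + 86910/(-28629) = (31 - 299)/(-194968) + 86910/(-28629) = -268*(-1/194968) + 86910*(-1/28629) = 67/48742 - 28970/9543 = -1411416359/465144906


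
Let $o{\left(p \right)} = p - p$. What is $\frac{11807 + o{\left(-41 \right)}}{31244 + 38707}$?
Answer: $\frac{11807}{69951} \approx 0.16879$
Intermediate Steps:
$o{\left(p \right)} = 0$
$\frac{11807 + o{\left(-41 \right)}}{31244 + 38707} = \frac{11807 + 0}{31244 + 38707} = \frac{11807}{69951}$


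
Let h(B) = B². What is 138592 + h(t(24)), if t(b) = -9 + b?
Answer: 138817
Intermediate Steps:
138592 + h(t(24)) = 138592 + (-9 + 24)² = 138592 + 15² = 138592 + 225 = 138817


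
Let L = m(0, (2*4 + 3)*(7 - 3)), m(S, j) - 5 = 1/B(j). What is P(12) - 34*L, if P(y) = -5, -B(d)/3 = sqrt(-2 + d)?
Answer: -175 + 17*sqrt(42)/63 ≈ -173.25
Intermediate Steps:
B(d) = -3*sqrt(-2 + d)
m(S, j) = 5 - 1/(3*sqrt(-2 + j)) (m(S, j) = 5 + 1/(-3*sqrt(-2 + j)) = 5 - 1/(3*sqrt(-2 + j)))
L = 5 - sqrt(42)/126 (L = 5 - 1/(3*sqrt(-2 + (2*4 + 3)*(7 - 3))) = 5 - 1/(3*sqrt(-2 + (8 + 3)*4)) = 5 - 1/(3*sqrt(-2 + 11*4)) = 5 - 1/(3*sqrt(-2 + 44)) = 5 - sqrt(42)/126 ≈ 4.9486)
P(12) - 34*L = -5 - 34*(5 - sqrt(42)/126) = -5 + (-170 + 17*sqrt(42)/63) = -175 + 17*sqrt(42)/63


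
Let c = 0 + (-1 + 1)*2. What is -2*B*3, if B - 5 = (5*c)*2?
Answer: -30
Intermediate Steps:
c = 0 (c = 0 + 0*2 = 0 + 0 = 0)
B = 5 (B = 5 + (5*0)*2 = 5 + 0*2 = 5 + 0 = 5)
-2*B*3 = -2*5*3 = -10*3 = -30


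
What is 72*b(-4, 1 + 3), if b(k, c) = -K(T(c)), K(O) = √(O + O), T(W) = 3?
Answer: -72*√6 ≈ -176.36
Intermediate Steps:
K(O) = √2*√O (K(O) = √(2*O) = √2*√O)
b(k, c) = -√6 (b(k, c) = -√2*√3 = -√6)
72*b(-4, 1 + 3) = 72*(-√6) = -72*√6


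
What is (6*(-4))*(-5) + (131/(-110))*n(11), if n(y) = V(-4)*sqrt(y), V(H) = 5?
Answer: 120 - 131*sqrt(11)/22 ≈ 100.25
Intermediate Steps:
n(y) = 5*sqrt(y)
(6*(-4))*(-5) + (131/(-110))*n(11) = (6*(-4))*(-5) + (131/(-110))*(5*sqrt(11)) = -24*(-5) + (131*(-1/110))*(5*sqrt(11)) = 120 - 131*sqrt(11)/22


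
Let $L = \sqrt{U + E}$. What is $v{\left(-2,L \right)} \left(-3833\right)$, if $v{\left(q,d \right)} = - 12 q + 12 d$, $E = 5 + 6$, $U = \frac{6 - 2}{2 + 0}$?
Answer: $-91992 - 45996 \sqrt{13} \approx -2.5783 \cdot 10^{5}$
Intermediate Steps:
$U = 2$ ($U = \frac{4}{2} = 4 \cdot \frac{1}{2} = 2$)
$E = 11$
$L = \sqrt{13}$ ($L = \sqrt{2 + 11} = \sqrt{13} \approx 3.6056$)
$v{\left(-2,L \right)} \left(-3833\right) = \left(\left(-12\right) \left(-2\right) + 12 \sqrt{13}\right) \left(-3833\right) = \left(24 + 12 \sqrt{13}\right) \left(-3833\right) = -91992 - 45996 \sqrt{13}$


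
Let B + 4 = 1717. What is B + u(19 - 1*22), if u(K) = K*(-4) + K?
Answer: 1722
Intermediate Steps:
B = 1713 (B = -4 + 1717 = 1713)
u(K) = -3*K (u(K) = -4*K + K = -3*K)
B + u(19 - 1*22) = 1713 - 3*(19 - 1*22) = 1713 - 3*(19 - 22) = 1713 - 3*(-3) = 1713 + 9 = 1722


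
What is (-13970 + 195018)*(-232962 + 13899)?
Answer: -39660918024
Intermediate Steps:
(-13970 + 195018)*(-232962 + 13899) = 181048*(-219063) = -39660918024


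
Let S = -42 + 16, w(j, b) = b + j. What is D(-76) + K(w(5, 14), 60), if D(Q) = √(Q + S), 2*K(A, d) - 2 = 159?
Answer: 161/2 + I*√102 ≈ 80.5 + 10.1*I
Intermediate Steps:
K(A, d) = 161/2 (K(A, d) = 1 + (½)*159 = 1 + 159/2 = 161/2)
S = -26
D(Q) = √(-26 + Q) (D(Q) = √(Q - 26) = √(-26 + Q))
D(-76) + K(w(5, 14), 60) = √(-26 - 76) + 161/2 = √(-102) + 161/2 = I*√102 + 161/2 = 161/2 + I*√102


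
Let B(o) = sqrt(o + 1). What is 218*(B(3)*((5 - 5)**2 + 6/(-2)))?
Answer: -1308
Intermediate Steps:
B(o) = sqrt(1 + o)
218*(B(3)*((5 - 5)**2 + 6/(-2))) = 218*(sqrt(1 + 3)*((5 - 5)**2 + 6/(-2))) = 218*(sqrt(4)*(0**2 + 6*(-1/2))) = 218*(2*(0 - 3)) = 218*(2*(-3)) = 218*(-6) = -1308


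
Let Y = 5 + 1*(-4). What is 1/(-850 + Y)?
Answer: -1/849 ≈ -0.0011779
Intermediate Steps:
Y = 1 (Y = 5 - 4 = 1)
1/(-850 + Y) = 1/(-850 + 1) = 1/(-849) = -1/849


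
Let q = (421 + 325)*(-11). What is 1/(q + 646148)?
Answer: 1/637942 ≈ 1.5675e-6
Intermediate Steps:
q = -8206 (q = 746*(-11) = -8206)
1/(q + 646148) = 1/(-8206 + 646148) = 1/637942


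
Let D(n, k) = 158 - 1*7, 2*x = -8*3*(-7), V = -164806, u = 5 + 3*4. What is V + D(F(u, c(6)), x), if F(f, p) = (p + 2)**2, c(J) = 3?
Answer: -164655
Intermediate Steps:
u = 17 (u = 5 + 12 = 17)
x = 84 (x = (-8*3*(-7))/2 = (-24*(-7))/2 = (1/2)*168 = 84)
F(f, p) = (2 + p)**2
D(n, k) = 151 (D(n, k) = 158 - 7 = 151)
V + D(F(u, c(6)), x) = -164806 + 151 = -164655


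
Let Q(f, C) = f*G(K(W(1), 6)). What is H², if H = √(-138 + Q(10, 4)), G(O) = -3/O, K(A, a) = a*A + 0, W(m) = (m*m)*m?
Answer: -143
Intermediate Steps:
W(m) = m³ (W(m) = m²*m = m³)
K(A, a) = A*a (K(A, a) = A*a + 0 = A*a)
Q(f, C) = -f/2 (Q(f, C) = f*(-3/(1³*6)) = f*(-3/(1*6)) = f*(-3/6) = f*(-3*⅙) = f*(-½) = -f/2)
H = I*√143 (H = √(-138 - ½*10) = √(-138 - 5) = √(-143) = I*√143 ≈ 11.958*I)
H² = (I*√143)² = -143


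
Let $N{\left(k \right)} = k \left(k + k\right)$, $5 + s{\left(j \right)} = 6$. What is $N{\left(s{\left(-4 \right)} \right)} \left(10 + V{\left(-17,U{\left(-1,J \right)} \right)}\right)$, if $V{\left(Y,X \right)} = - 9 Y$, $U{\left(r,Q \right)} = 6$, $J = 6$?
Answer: $326$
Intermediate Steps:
$s{\left(j \right)} = 1$ ($s{\left(j \right)} = -5 + 6 = 1$)
$N{\left(k \right)} = 2 k^{2}$ ($N{\left(k \right)} = k 2 k = 2 k^{2}$)
$N{\left(s{\left(-4 \right)} \right)} \left(10 + V{\left(-17,U{\left(-1,J \right)} \right)}\right) = 2 \cdot 1^{2} \left(10 - -153\right) = 2 \cdot 1 \left(10 + 153\right) = 2 \cdot 163 = 326$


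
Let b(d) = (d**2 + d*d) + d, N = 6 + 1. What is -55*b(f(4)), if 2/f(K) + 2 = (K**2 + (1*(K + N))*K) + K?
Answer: -1815/961 ≈ -1.8887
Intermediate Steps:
N = 7
f(K) = 2/(-2 + K + K**2 + K*(7 + K)) (f(K) = 2/(-2 + ((K**2 + (1*(K + 7))*K) + K)) = 2/(-2 + ((K**2 + (1*(7 + K))*K) + K)) = 2/(-2 + ((K**2 + (7 + K)*K) + K)) = 2/(-2 + ((K**2 + K*(7 + K)) + K)) = 2/(-2 + (K + K**2 + K*(7 + K))) = 2/(-2 + K + K**2 + K*(7 + K)))
b(d) = d + 2*d**2 (b(d) = (d**2 + d**2) + d = 2*d**2 + d = d + 2*d**2)
-55*b(f(4)) = -55*(1 + 2/(-1 + 4**2 + 4*4))/(-1 + 4**2 + 4*4) = -55*(1 + 2/(-1 + 16 + 16))/(-1 + 16 + 16) = -55*(1 + 2/31)/31 = -55*33/(31*31) = -55*33/961 = -1815/961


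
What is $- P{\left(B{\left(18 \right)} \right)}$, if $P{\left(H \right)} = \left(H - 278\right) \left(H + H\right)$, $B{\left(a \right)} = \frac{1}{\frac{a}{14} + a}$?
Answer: $\frac{525322}{18225} \approx 28.824$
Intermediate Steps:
$B{\left(a \right)} = \frac{14}{15 a}$ ($B{\left(a \right)} = \frac{1}{a \frac{1}{14} + a} = \frac{1}{\frac{a}{14} + a} = \frac{1}{\frac{15}{14} a} = \frac{14}{15 a}$)
$P{\left(H \right)} = 2 H \left(-278 + H\right)$ ($P{\left(H \right)} = \left(-278 + H\right) 2 H = 2 H \left(-278 + H\right)$)
$- P{\left(B{\left(18 \right)} \right)} = - 2 \frac{14}{15 \cdot 18} \left(-278 + \frac{14}{15 \cdot 18}\right) = - 2 \cdot \frac{14}{15} \cdot \frac{1}{18} \left(-278 + \frac{14}{15} \cdot \frac{1}{18}\right) = - \frac{2 \cdot 7 \left(-278 + \frac{7}{135}\right)}{135} = - \frac{2 \cdot 7 \left(-37523\right)}{135 \cdot 135} = \left(-1\right) \left(- \frac{525322}{18225}\right) = \frac{525322}{18225}$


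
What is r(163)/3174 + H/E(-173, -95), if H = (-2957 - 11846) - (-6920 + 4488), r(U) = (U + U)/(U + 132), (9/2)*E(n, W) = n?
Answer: 52125079333/161985090 ≈ 321.79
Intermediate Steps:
E(n, W) = 2*n/9
r(U) = 2*U/(132 + U) (r(U) = (2*U)/(132 + U) = 2*U/(132 + U))
H = -12371 (H = -14803 - 1*(-2432) = -14803 + 2432 = -12371)
r(163)/3174 + H/E(-173, -95) = (2*163/(132 + 163))/3174 - 12371/((2/9)*(-173)) = (2*163/295)*(1/3174) - 12371/(-346/9) = (2*163*(1/295))*(1/3174) - 12371*(-9/346) = (326/295)*(1/3174) + 111339/346 = 163/468165 + 111339/346 = 52125079333/161985090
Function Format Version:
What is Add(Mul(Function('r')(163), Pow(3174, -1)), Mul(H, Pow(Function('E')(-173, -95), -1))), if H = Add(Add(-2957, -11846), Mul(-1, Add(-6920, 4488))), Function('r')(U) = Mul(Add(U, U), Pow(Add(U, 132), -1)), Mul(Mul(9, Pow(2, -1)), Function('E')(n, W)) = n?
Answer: Rational(52125079333, 161985090) ≈ 321.79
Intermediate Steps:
Function('E')(n, W) = Mul(Rational(2, 9), n)
Function('r')(U) = Mul(2, U, Pow(Add(132, U), -1)) (Function('r')(U) = Mul(Mul(2, U), Pow(Add(132, U), -1)) = Mul(2, U, Pow(Add(132, U), -1)))
H = -12371 (H = Add(-14803, Mul(-1, -2432)) = Add(-14803, 2432) = -12371)
Add(Mul(Function('r')(163), Pow(3174, -1)), Mul(H, Pow(Function('E')(-173, -95), -1))) = Add(Mul(Mul(2, 163, Pow(Add(132, 163), -1)), Pow(3174, -1)), Mul(-12371, Pow(Mul(Rational(2, 9), -173), -1))) = Add(Mul(Mul(2, 163, Pow(295, -1)), Rational(1, 3174)), Mul(-12371, Pow(Rational(-346, 9), -1))) = Add(Mul(Mul(2, 163, Rational(1, 295)), Rational(1, 3174)), Mul(-12371, Rational(-9, 346))) = Add(Mul(Rational(326, 295), Rational(1, 3174)), Rational(111339, 346)) = Add(Rational(163, 468165), Rational(111339, 346)) = Rational(52125079333, 161985090)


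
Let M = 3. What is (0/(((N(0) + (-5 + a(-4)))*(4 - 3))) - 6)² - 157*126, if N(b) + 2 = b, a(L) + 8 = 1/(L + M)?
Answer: -19746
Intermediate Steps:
a(L) = -8 + 1/(3 + L) (a(L) = -8 + 1/(L + 3) = -8 + 1/(3 + L))
N(b) = -2 + b
(0/(((N(0) + (-5 + a(-4)))*(4 - 3))) - 6)² - 157*126 = (0/((((-2 + 0) + (-5 + (-23 - 8*(-4))/(3 - 4)))*(4 - 3))) - 6)² - 157*126 = (0/(((-2 + (-5 + (-23 + 32)/(-1)))*1)) - 6)² - 19782 = (0/(((-2 + (-5 - 1*9))*1)) - 6)² - 19782 = (0/(((-2 + (-5 - 9))*1)) - 6)² - 19782 = (0/(((-2 - 14)*1)) - 6)² - 19782 = (0/((-16*1)) - 6)² - 19782 = (0/(-16) - 6)² - 19782 = (0*(-1/16) - 6)² - 19782 = (0 - 6)² - 19782 = (-6)² - 19782 = 36 - 19782 = -19746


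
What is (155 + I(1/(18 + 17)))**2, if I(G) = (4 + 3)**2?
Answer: 41616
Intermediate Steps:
I(G) = 49 (I(G) = 7**2 = 49)
(155 + I(1/(18 + 17)))**2 = (155 + 49)**2 = 204**2 = 41616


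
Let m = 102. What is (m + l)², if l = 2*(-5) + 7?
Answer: 9801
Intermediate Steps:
l = -3 (l = -10 + 7 = -3)
(m + l)² = (102 - 3)² = 99² = 9801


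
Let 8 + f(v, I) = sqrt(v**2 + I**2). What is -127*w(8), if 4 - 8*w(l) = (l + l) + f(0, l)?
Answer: 381/2 ≈ 190.50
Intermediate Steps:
f(v, I) = -8 + sqrt(I**2 + v**2) (f(v, I) = -8 + sqrt(v**2 + I**2) = -8 + sqrt(I**2 + v**2))
w(l) = 3/2 - l/4 - sqrt(l**2)/8 (w(l) = 1/2 - ((l + l) + (-8 + sqrt(l**2 + 0**2)))/8 = 1/2 - (2*l + (-8 + sqrt(l**2 + 0)))/8 = 1/2 - (2*l + (-8 + sqrt(l**2)))/8 = 1/2 - (-8 + sqrt(l**2) + 2*l)/8 = 1/2 + (1 - l/4 - sqrt(l**2)/8) = 3/2 - l/4 - sqrt(l**2)/8)
-127*w(8) = -127*(3/2 - 1/4*8 - sqrt(8**2)/8) = -127*(3/2 - 2 - sqrt(64)/8) = -127*(3/2 - 2 - 1/8*8) = -127*(3/2 - 2 - 1) = -127*(-3/2) = 381/2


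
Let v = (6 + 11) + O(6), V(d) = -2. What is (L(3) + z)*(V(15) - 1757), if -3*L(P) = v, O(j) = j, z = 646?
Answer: -3368485/3 ≈ -1.1228e+6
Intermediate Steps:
v = 23 (v = (6 + 11) + 6 = 17 + 6 = 23)
L(P) = -23/3 (L(P) = -⅓*23 = -23/3)
(L(3) + z)*(V(15) - 1757) = (-23/3 + 646)*(-2 - 1757) = (1915/3)*(-1759) = -3368485/3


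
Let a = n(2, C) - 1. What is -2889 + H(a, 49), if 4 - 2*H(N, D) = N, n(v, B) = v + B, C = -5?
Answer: -2885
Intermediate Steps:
n(v, B) = B + v
a = -4 (a = (-5 + 2) - 1 = -3 - 1 = -4)
H(N, D) = 2 - N/2
-2889 + H(a, 49) = -2889 + (2 - ½*(-4)) = -2889 + (2 + 2) = -2889 + 4 = -2885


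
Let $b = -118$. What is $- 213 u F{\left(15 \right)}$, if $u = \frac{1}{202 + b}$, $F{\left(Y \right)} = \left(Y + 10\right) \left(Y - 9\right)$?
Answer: $- \frac{5325}{14} \approx -380.36$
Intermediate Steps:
$F{\left(Y \right)} = \left(-9 + Y\right) \left(10 + Y\right)$ ($F{\left(Y \right)} = \left(10 + Y\right) \left(-9 + Y\right) = \left(-9 + Y\right) \left(10 + Y\right)$)
$u = \frac{1}{84}$ ($u = \frac{1}{202 - 118} = \frac{1}{84} \approx 0.011905$)
$- 213 u F{\left(15 \right)} = \left(-213\right) \frac{1}{84} \left(-90 + 15 + 15^{2}\right) = - \frac{71 \left(-90 + 15 + 225\right)}{28} = \left(- \frac{71}{28}\right) 150 = - \frac{5325}{14}$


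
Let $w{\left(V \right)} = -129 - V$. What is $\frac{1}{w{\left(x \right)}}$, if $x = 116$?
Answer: $- \frac{1}{245} \approx -0.0040816$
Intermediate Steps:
$\frac{1}{w{\left(x \right)}} = \frac{1}{-129 - 116} = \frac{1}{-245} = - \frac{1}{245}$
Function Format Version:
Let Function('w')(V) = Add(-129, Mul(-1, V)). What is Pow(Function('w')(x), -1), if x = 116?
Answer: Rational(-1, 245) ≈ -0.0040816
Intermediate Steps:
Pow(Function('w')(x), -1) = Pow(Add(-129, Mul(-1, 116)), -1) = Pow(Add(-129, -116), -1) = Pow(-245, -1) = Rational(-1, 245)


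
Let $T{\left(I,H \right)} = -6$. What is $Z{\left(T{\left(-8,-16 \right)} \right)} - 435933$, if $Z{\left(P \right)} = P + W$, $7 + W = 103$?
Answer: $-435843$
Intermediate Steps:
$W = 96$ ($W = -7 + 103 = 96$)
$Z{\left(P \right)} = 96 + P$ ($Z{\left(P \right)} = P + 96 = 96 + P$)
$Z{\left(T{\left(-8,-16 \right)} \right)} - 435933 = \left(96 - 6\right) - 435933 = 90 - 435933 = -435843$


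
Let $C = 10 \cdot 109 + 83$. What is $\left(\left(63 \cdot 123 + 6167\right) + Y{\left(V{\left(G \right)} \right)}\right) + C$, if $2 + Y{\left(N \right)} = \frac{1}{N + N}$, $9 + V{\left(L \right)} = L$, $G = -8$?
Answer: $\frac{512957}{34} \approx 15087.0$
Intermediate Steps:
$V{\left(L \right)} = -9 + L$
$Y{\left(N \right)} = -2 + \frac{1}{2 N}$ ($Y{\left(N \right)} = -2 + \frac{1}{N + N} = -2 + \frac{1}{2 N}$)
$C = 1173$ ($C = 1090 + 83 = 1173$)
$\left(\left(63 \cdot 123 + 6167\right) + Y{\left(V{\left(G \right)} \right)}\right) + C = \left(\left(63 \cdot 123 + 6167\right) - \left(2 - \frac{1}{2 \left(-9 - 8\right)}\right)\right) + 1173 = \left(\left(7749 + 6167\right) - \left(2 - \frac{1}{2 \left(-17\right)}\right)\right) + 1173 = \left(13916 + \left(-2 + \frac{1}{2} \left(- \frac{1}{17}\right)\right)\right) + 1173 = \left(13916 - \frac{69}{34}\right) + 1173 = \frac{473075}{34} + 1173 = \frac{512957}{34}$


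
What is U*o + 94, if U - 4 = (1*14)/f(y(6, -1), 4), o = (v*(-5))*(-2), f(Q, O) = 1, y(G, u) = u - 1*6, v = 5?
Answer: 994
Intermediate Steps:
y(G, u) = -6 + u (y(G, u) = u - 6 = -6 + u)
o = 50 (o = (5*(-5))*(-2) = -25*(-2) = 50)
U = 18 (U = 4 + (1*14)/1 = 4 + 14*1 = 4 + 14 = 18)
U*o + 94 = 18*50 + 94 = 900 + 94 = 994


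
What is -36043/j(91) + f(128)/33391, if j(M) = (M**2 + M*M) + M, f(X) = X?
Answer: -171625747/79437189 ≈ -2.1605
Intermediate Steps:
j(M) = M + 2*M**2 (j(M) = (M**2 + M**2) + M = 2*M**2 + M = M + 2*M**2)
-36043/j(91) + f(128)/33391 = -36043*1/(91*(1 + 2*91)) + 128/33391 = -36043*1/(91*(1 + 182)) + 128*(1/33391) = -36043/(91*183) + 128/33391 = -36043/16653 + 128/33391 = -36043*1/16653 + 128/33391 = -5149/2379 + 128/33391 = -171625747/79437189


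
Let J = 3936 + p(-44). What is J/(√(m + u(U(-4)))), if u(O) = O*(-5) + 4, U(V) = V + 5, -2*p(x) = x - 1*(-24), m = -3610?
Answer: -3946*I*√3611/3611 ≈ -65.666*I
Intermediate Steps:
p(x) = -12 - x/2 (p(x) = -(x - 1*(-24))/2 = -(x + 24)/2 = -(24 + x)/2 = -12 - x/2)
U(V) = 5 + V
u(O) = 4 - 5*O (u(O) = -5*O + 4 = 4 - 5*O)
J = 3946 (J = 3936 + (-12 - ½*(-44)) = 3936 + (-12 + 22) = 3936 + 10 = 3946)
J/(√(m + u(U(-4)))) = 3946/(√(-3610 + (4 - 5*(5 - 4)))) = 3946/(√(-3610 + (4 - 5*1))) = 3946/(√(-3610 + (4 - 5))) = 3946/(√(-3610 - 1)) = 3946/(√(-3611)) = 3946/((I*√3611)) = 3946*(-I*√3611/3611) = -3946*I*√3611/3611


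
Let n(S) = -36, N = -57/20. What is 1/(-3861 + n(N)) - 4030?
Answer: -15704911/3897 ≈ -4030.0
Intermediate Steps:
N = -57/20 (N = -57*1/20 = -57/20 ≈ -2.8500)
1/(-3861 + n(N)) - 4030 = 1/(-3861 - 36) - 4030 = 1/(-3897) - 4030 = -1/3897 - 4030 = -15704911/3897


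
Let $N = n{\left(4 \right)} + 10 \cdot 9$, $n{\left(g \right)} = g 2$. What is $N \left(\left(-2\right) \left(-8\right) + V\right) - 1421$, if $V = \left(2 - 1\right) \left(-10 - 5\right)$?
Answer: $-1323$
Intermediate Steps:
$V = -15$ ($V = 1 \left(-15\right) = -15$)
$n{\left(g \right)} = 2 g$
$N = 98$ ($N = 2 \cdot 4 + 10 \cdot 9 = 8 + 90 = 98$)
$N \left(\left(-2\right) \left(-8\right) + V\right) - 1421 = 98 \left(\left(-2\right) \left(-8\right) - 15\right) - 1421 = 98 \left(16 - 15\right) - 1421 = 98 \cdot 1 - 1421 = 98 - 1421 = -1323$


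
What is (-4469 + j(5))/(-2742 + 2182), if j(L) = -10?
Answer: 4479/560 ≈ 7.9982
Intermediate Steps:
(-4469 + j(5))/(-2742 + 2182) = (-4469 - 10)/(-2742 + 2182) = -4479/(-560) = -4479*(-1/560) = 4479/560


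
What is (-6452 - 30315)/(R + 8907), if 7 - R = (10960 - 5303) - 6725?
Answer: -36767/9982 ≈ -3.6833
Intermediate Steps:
R = 1075 (R = 7 - ((10960 - 5303) - 6725) = 7 - (5657 - 6725) = 7 - 1*(-1068) = 7 + 1068 = 1075)
(-6452 - 30315)/(R + 8907) = (-6452 - 30315)/(1075 + 8907) = -36767/9982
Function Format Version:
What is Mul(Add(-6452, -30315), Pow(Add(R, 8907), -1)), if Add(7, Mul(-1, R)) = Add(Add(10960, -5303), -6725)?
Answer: Rational(-36767, 9982) ≈ -3.6833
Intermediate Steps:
R = 1075 (R = Add(7, Mul(-1, Add(Add(10960, -5303), -6725))) = Add(7, Mul(-1, Add(5657, -6725))) = Add(7, Mul(-1, -1068)) = Add(7, 1068) = 1075)
Mul(Add(-6452, -30315), Pow(Add(R, 8907), -1)) = Mul(Add(-6452, -30315), Pow(Add(1075, 8907), -1)) = Mul(-36767, Pow(9982, -1)) = Mul(-36767, Rational(1, 9982)) = Rational(-36767, 9982)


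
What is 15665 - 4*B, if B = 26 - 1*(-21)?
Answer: 15477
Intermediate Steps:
B = 47 (B = 26 + 21 = 47)
15665 - 4*B = 15665 - 4*47 = 15665 - 188 = 15477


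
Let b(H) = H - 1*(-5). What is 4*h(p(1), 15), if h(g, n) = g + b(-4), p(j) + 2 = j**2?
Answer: 0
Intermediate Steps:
p(j) = -2 + j**2
b(H) = 5 + H (b(H) = H + 5 = 5 + H)
h(g, n) = 1 + g (h(g, n) = g + (5 - 4) = g + 1 = 1 + g)
4*h(p(1), 15) = 4*(1 + (-2 + 1**2)) = 4*(1 + (-2 + 1)) = 4*(1 - 1) = 4*0 = 0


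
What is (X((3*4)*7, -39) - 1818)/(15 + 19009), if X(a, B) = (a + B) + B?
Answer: -453/4756 ≈ -0.095248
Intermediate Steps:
X(a, B) = a + 2*B (X(a, B) = (B + a) + B = a + 2*B)
(X((3*4)*7, -39) - 1818)/(15 + 19009) = (((3*4)*7 + 2*(-39)) - 1818)/(15 + 19009) = ((12*7 - 78) - 1818)/19024 = ((84 - 78) - 1818)*(1/19024) = (6 - 1818)*(1/19024) = -1812*1/19024 = -453/4756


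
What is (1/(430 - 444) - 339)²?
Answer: 22534009/196 ≈ 1.1497e+5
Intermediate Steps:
(1/(430 - 444) - 339)² = (1/(-14) - 339)² = (-1/14 - 339)² = (-4747/14)² = 22534009/196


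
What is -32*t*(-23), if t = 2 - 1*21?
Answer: -13984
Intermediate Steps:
t = -19 (t = 2 - 21 = -19)
-32*t*(-23) = -32*(-19)*(-23) = 608*(-23) = -13984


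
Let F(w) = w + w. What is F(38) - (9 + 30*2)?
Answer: 7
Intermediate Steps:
F(w) = 2*w
F(38) - (9 + 30*2) = 2*38 - (9 + 30*2) = 76 - (9 + 60) = 76 - 1*69 = 76 - 69 = 7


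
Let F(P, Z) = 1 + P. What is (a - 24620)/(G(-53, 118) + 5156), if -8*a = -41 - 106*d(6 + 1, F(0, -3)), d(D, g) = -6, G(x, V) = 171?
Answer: -197555/42616 ≈ -4.6357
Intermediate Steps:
a = -595/8 (a = -(-41 - 106*(-6))/8 = -(-41 + 636)/8 = -1/8*595 = -595/8 ≈ -74.375)
(a - 24620)/(G(-53, 118) + 5156) = (-595/8 - 24620)/(171 + 5156) = -197555/8/5327 = -197555/8*1/5327 = -197555/42616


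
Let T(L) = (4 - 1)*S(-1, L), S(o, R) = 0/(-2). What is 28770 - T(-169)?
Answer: 28770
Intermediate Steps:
S(o, R) = 0 (S(o, R) = 0*(-½) = 0)
T(L) = 0 (T(L) = (4 - 1)*0 = 3*0 = 0)
28770 - T(-169) = 28770 - 1*0 = 28770 + 0 = 28770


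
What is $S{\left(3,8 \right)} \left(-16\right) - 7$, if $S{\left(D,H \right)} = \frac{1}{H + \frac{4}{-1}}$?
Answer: $-11$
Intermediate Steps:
$S{\left(D,H \right)} = \frac{1}{-4 + H}$ ($S{\left(D,H \right)} = \frac{1}{H + 4 \left(-1\right)} = \frac{1}{H - 4} = \frac{1}{-4 + H}$)
$S{\left(3,8 \right)} \left(-16\right) - 7 = \frac{1}{-4 + 8} \left(-16\right) - 7 = \frac{1}{4} \left(-16\right) - 7 = -4 - 7 = -11$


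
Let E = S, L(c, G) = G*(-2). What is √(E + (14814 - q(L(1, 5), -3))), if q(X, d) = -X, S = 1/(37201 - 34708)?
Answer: √10223065321/831 ≈ 121.67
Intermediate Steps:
L(c, G) = -2*G
S = 1/2493 ≈ 0.00040112
E = 1/2493 ≈ 0.00040112
√(E + (14814 - q(L(1, 5), -3))) = √(1/2493 + (14814 - (-1)*(-2*5))) = √(1/2493 + (14814 - (-1)*(-10))) = √(1/2493 + (14814 - 1*10)) = √(1/2493 + (14814 - 10)) = √(1/2493 + 14804) = √(36906373/2493) = √10223065321/831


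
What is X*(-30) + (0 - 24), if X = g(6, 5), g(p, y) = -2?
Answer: 36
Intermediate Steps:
X = -2
X*(-30) + (0 - 24) = -2*(-30) + (0 - 24) = 60 - 24 = 36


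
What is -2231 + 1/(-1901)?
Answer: -4241132/1901 ≈ -2231.0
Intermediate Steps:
-2231 + 1/(-1901) = -2231 - 1/1901 = -4241132/1901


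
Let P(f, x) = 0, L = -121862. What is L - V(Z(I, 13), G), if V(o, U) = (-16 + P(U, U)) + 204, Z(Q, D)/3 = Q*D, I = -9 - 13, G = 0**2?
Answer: -122050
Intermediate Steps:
G = 0
I = -22
Z(Q, D) = 3*D*Q (Z(Q, D) = 3*(Q*D) = 3*(D*Q) = 3*D*Q)
V(o, U) = 188 (V(o, U) = (-16 + 0) + 204 = -16 + 204 = 188)
L - V(Z(I, 13), G) = -121862 - 1*188 = -121862 - 188 = -122050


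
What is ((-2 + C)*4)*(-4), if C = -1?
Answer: 48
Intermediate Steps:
((-2 + C)*4)*(-4) = ((-2 - 1)*4)*(-4) = -3*4*(-4) = -12*(-4) = 48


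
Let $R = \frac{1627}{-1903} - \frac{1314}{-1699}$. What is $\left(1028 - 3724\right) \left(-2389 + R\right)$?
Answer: $\frac{20824905197344}{3233197} \approx 6.441 \cdot 10^{6}$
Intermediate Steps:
$R = - \frac{263731}{3233197}$ ($R = 1627 \left(- \frac{1}{1903}\right) - - \frac{1314}{1699} = - \frac{1627}{1903} + \frac{1314}{1699} = - \frac{263731}{3233197} \approx -0.08157$)
$\left(1028 - 3724\right) \left(-2389 + R\right) = \left(1028 - 3724\right) \left(-2389 - \frac{263731}{3233197}\right) = \left(-2696\right) \left(- \frac{7724371364}{3233197}\right) = \frac{20824905197344}{3233197}$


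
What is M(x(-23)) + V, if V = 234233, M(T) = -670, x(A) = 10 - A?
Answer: 233563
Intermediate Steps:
M(x(-23)) + V = -670 + 234233 = 233563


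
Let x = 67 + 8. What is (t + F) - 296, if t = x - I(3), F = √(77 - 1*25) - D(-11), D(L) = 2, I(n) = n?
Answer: -226 + 2*√13 ≈ -218.79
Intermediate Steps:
x = 75
F = -2 + 2*√13 (F = √(77 - 1*25) - 1*2 = √(77 - 25) - 2 = √52 - 2 = 2*√13 - 2 = -2 + 2*√13 ≈ 5.2111)
t = 72 (t = 75 - 1*3 = 75 - 3 = 72)
(t + F) - 296 = (72 + (-2 + 2*√13)) - 296 = (70 + 2*√13) - 296 = -226 + 2*√13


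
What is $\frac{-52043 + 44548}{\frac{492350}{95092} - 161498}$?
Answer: $\frac{356357270}{7678337733} \approx 0.046411$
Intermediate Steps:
$\frac{-52043 + 44548}{\frac{492350}{95092} - 161498} = - \frac{7495}{492350 \cdot \frac{1}{95092} - 161498} = - \frac{7495}{\frac{246175}{47546} - 161498} = - \frac{7495}{- \frac{7678337733}{47546}} = \left(-7495\right) \left(- \frac{47546}{7678337733}\right) = \frac{356357270}{7678337733}$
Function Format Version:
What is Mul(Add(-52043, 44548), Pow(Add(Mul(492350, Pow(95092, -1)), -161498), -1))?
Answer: Rational(356357270, 7678337733) ≈ 0.046411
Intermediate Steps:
Mul(Add(-52043, 44548), Pow(Add(Mul(492350, Pow(95092, -1)), -161498), -1)) = Mul(-7495, Pow(Add(Mul(492350, Rational(1, 95092)), -161498), -1)) = Mul(-7495, Pow(Add(Rational(246175, 47546), -161498), -1)) = Mul(-7495, Pow(Rational(-7678337733, 47546), -1)) = Mul(-7495, Rational(-47546, 7678337733)) = Rational(356357270, 7678337733)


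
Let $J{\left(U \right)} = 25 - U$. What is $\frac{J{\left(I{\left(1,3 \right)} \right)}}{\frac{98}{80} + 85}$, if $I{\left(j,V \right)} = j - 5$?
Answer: $\frac{1160}{3449} \approx 0.33633$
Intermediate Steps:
$I{\left(j,V \right)} = -5 + j$
$\frac{J{\left(I{\left(1,3 \right)} \right)}}{\frac{98}{80} + 85} = \frac{25 - \left(-5 + 1\right)}{\frac{98}{80} + 85} = \frac{25 - -4}{98 \cdot \frac{1}{80} + 85} = \frac{25 + 4}{\frac{49}{40} + 85} = \frac{1}{\frac{3449}{40}} \cdot 29 = \frac{40}{3449} \cdot 29 = \frac{1160}{3449}$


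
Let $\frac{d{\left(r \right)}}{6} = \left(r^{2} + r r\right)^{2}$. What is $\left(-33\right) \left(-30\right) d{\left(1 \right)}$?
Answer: $23760$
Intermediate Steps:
$d{\left(r \right)} = 24 r^{4}$ ($d{\left(r \right)} = 6 \left(r^{2} + r r\right)^{2} = 6 \left(r^{2} + r^{2}\right)^{2} = 6 \left(2 r^{2}\right)^{2} = 6 \cdot 4 r^{4} = 24 r^{4}$)
$\left(-33\right) \left(-30\right) d{\left(1 \right)} = \left(-33\right) \left(-30\right) 24 \cdot 1^{4} = 990 \cdot 24 \cdot 1 = 990 \cdot 24 = 23760$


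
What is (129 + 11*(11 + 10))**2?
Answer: 129600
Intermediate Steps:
(129 + 11*(11 + 10))**2 = (129 + 11*21)**2 = (129 + 231)**2 = 360**2 = 129600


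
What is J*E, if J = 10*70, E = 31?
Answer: 21700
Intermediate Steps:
J = 700
J*E = 700*31 = 21700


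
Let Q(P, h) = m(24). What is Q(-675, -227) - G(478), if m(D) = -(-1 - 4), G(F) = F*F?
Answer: -228479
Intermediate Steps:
G(F) = F**2
m(D) = 5 (m(D) = -1*(-5) = 5)
Q(P, h) = 5
Q(-675, -227) - G(478) = 5 - 1*478**2 = 5 - 1*228484 = 5 - 228484 = -228479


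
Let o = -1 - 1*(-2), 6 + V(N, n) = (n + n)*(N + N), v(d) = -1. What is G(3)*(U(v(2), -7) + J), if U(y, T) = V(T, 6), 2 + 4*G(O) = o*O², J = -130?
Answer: -532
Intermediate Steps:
V(N, n) = -6 + 4*N*n (V(N, n) = -6 + (n + n)*(N + N) = -6 + (2*n)*(2*N) = -6 + 4*N*n)
o = 1 (o = -1 + 2 = 1)
G(O) = -½ + O²/4 (G(O) = -½ + (1*O²)/4 = -½ + O²/4)
U(y, T) = -6 + 24*T (U(y, T) = -6 + 4*T*6 = -6 + 24*T)
G(3)*(U(v(2), -7) + J) = (-½ + (¼)*3²)*((-6 + 24*(-7)) - 130) = (-½ + (¼)*9)*((-6 - 168) - 130) = (-½ + 9/4)*(-174 - 130) = (7/4)*(-304) = -532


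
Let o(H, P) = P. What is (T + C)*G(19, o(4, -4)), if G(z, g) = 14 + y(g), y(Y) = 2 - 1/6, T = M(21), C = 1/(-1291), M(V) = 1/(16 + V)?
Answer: 19855/47767 ≈ 0.41566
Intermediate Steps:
C = -1/1291 ≈ -0.00077459
T = 1/37 (T = 1/(16 + 21) = 1/37 ≈ 0.027027)
y(Y) = 11/6 (y(Y) = 2 - 1*⅙ = 2 - ⅙ = 11/6)
G(z, g) = 95/6 (G(z, g) = 14 + 11/6 = 95/6)
(T + C)*G(19, o(4, -4)) = (1/37 - 1/1291)*(95/6) = (1254/47767)*(95/6) = 19855/47767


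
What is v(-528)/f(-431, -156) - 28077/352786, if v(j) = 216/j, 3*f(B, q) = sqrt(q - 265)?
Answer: -4011/50398 + 27*I*sqrt(421)/9262 ≈ -0.079587 + 0.059814*I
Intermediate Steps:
f(B, q) = sqrt(-265 + q)/3 (f(B, q) = sqrt(q - 265)/3 = sqrt(-265 + q)/3)
v(-528)/f(-431, -156) - 28077/352786 = (216/(-528))/((sqrt(-265 - 156)/3)) - 28077/352786 = (216*(-1/528))/((sqrt(-421)/3)) - 28077*1/352786 = -9*(-3*I*sqrt(421)/421)/22 - 4011/50398 = -(-27)*I*sqrt(421)/9262 - 4011/50398 = 27*I*sqrt(421)/9262 - 4011/50398 = -4011/50398 + 27*I*sqrt(421)/9262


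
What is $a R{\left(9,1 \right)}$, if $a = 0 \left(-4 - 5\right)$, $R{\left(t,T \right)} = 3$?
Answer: $0$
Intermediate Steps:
$a = 0$ ($a = 0 \left(-9\right) = 0$)
$a R{\left(9,1 \right)} = 0 \cdot 3 = 0$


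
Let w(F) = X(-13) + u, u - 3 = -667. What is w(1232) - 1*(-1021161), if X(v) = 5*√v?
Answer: 1020497 + 5*I*√13 ≈ 1.0205e+6 + 18.028*I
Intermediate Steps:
u = -664 (u = 3 - 667 = -664)
w(F) = -664 + 5*I*√13 (w(F) = 5*√(-13) - 664 = 5*(I*√13) - 664 = 5*I*√13 - 664 = -664 + 5*I*√13)
w(1232) - 1*(-1021161) = (-664 + 5*I*√13) - 1*(-1021161) = (-664 + 5*I*√13) + 1021161 = 1020497 + 5*I*√13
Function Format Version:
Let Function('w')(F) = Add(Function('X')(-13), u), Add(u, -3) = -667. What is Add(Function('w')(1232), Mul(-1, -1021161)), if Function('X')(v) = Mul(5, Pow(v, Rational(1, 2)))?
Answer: Add(1020497, Mul(5, I, Pow(13, Rational(1, 2)))) ≈ Add(1.0205e+6, Mul(18.028, I))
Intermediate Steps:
u = -664 (u = Add(3, -667) = -664)
Function('w')(F) = Add(-664, Mul(5, I, Pow(13, Rational(1, 2)))) (Function('w')(F) = Add(Mul(5, Pow(-13, Rational(1, 2))), -664) = Add(Mul(5, Mul(I, Pow(13, Rational(1, 2)))), -664) = Add(Mul(5, I, Pow(13, Rational(1, 2))), -664) = Add(-664, Mul(5, I, Pow(13, Rational(1, 2)))))
Add(Function('w')(1232), Mul(-1, -1021161)) = Add(Add(-664, Mul(5, I, Pow(13, Rational(1, 2)))), Mul(-1, -1021161)) = Add(Add(-664, Mul(5, I, Pow(13, Rational(1, 2)))), 1021161) = Add(1020497, Mul(5, I, Pow(13, Rational(1, 2))))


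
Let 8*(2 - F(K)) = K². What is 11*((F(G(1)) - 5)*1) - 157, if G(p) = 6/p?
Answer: -479/2 ≈ -239.50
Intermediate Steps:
F(K) = 2 - K²/8
11*((F(G(1)) - 5)*1) - 157 = 11*(((2 - (6/1)²/8) - 5)*1) - 157 = 11*(((2 - (6*1)²/8) - 5)*1) - 157 = 11*(((2 - ⅛*6²) - 5)*1) - 157 = 11*(((2 - ⅛*36) - 5)*1) - 157 = 11*(((2 - 9/2) - 5)*1) - 157 = 11*((-5/2 - 5)*1) - 157 = 11*(-15/2*1) - 157 = 11*(-15/2) - 157 = -165/2 - 157 = -479/2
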